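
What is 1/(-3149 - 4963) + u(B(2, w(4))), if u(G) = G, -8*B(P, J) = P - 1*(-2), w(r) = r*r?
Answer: -4057/8112 ≈ -0.50012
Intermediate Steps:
w(r) = r²
B(P, J) = -¼ - P/8 (B(P, J) = -(P - 1*(-2))/8 = -(P + 2)/8 = -(2 + P)/8 = -¼ - P/8)
1/(-3149 - 4963) + u(B(2, w(4))) = 1/(-3149 - 4963) + (-¼ - ⅛*2) = 1/(-8112) + (-¼ - ¼) = -1/8112 - ½ = -4057/8112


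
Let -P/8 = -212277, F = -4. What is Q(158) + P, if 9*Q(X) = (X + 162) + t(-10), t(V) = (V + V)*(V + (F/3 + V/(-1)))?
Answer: 45852872/27 ≈ 1.6983e+6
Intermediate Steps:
P = 1698216 (P = -8*(-212277) = 1698216)
t(V) = -8*V/3 (t(V) = (V + V)*(V + (-4/3 + V/(-1))) = (2*V)*(V + (-4*⅓ + V*(-1))) = (2*V)*(V + (-4/3 - V)) = (2*V)*(-4/3) = -8*V/3)
Q(X) = 566/27 + X/9 (Q(X) = ((X + 162) - 8/3*(-10))/9 = ((162 + X) + 80/3)/9 = (566/3 + X)/9 = 566/27 + X/9)
Q(158) + P = (566/27 + (⅑)*158) + 1698216 = (566/27 + 158/9) + 1698216 = 1040/27 + 1698216 = 45852872/27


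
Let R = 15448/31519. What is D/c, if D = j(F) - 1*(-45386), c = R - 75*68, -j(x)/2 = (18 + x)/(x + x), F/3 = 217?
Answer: -310416100741/34878725084 ≈ -8.8999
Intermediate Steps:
F = 651 (F = 3*217 = 651)
j(x) = -(18 + x)/x (j(x) = -2*(18 + x)/(x + x) = -2*(18 + x)/(2*x) = -2*(18 + x)*1/(2*x) = -(18 + x)/x)
R = 15448/31519 (R = 15448*(1/31519) = 15448/31519 ≈ 0.49012)
c = -160731452/31519 (c = 15448/31519 - 75*68 = 15448/31519 - 1*5100 = 15448/31519 - 5100 = -160731452/31519 ≈ -5099.5)
D = 9848539/217 (D = (-18 - 1*651)/651 - 1*(-45386) = (-18 - 651)/651 + 45386 = (1/651)*(-669) + 45386 = -223/217 + 45386 = 9848539/217 ≈ 45385.)
D/c = 9848539/(217*(-160731452/31519)) = (9848539/217)*(-31519/160731452) = -310416100741/34878725084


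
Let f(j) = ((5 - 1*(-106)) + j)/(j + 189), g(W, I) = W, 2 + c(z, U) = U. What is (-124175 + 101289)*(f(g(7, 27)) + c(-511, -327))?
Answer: 368270069/49 ≈ 7.5157e+6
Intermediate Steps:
c(z, U) = -2 + U
f(j) = (111 + j)/(189 + j) (f(j) = ((5 + 106) + j)/(189 + j) = (111 + j)/(189 + j))
(-124175 + 101289)*(f(g(7, 27)) + c(-511, -327)) = (-124175 + 101289)*((111 + 7)/(189 + 7) + (-2 - 327)) = -22886*(118/196 - 329) = -22886*((1/196)*118 - 329) = -22886*(59/98 - 329) = -22886*(-32183/98) = 368270069/49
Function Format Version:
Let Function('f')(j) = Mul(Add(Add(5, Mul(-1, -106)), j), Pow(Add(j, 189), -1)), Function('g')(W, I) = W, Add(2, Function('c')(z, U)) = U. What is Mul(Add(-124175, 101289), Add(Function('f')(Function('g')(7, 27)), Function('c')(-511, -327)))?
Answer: Rational(368270069, 49) ≈ 7.5157e+6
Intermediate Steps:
Function('c')(z, U) = Add(-2, U)
Function('f')(j) = Mul(Pow(Add(189, j), -1), Add(111, j)) (Function('f')(j) = Mul(Add(Add(5, 106), j), Pow(Add(189, j), -1)) = Mul(Add(111, j), Pow(Add(189, j), -1)) = Mul(Pow(Add(189, j), -1), Add(111, j)))
Mul(Add(-124175, 101289), Add(Function('f')(Function('g')(7, 27)), Function('c')(-511, -327))) = Mul(Add(-124175, 101289), Add(Mul(Pow(Add(189, 7), -1), Add(111, 7)), Add(-2, -327))) = Mul(-22886, Add(Mul(Pow(196, -1), 118), -329)) = Mul(-22886, Add(Mul(Rational(1, 196), 118), -329)) = Mul(-22886, Add(Rational(59, 98), -329)) = Mul(-22886, Rational(-32183, 98)) = Rational(368270069, 49)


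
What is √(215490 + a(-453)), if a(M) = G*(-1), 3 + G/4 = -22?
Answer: √215590 ≈ 464.32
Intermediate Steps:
G = -100 (G = -12 + 4*(-22) = -12 - 88 = -100)
a(M) = 100 (a(M) = -100*(-1) = 100)
√(215490 + a(-453)) = √(215490 + 100) = √215590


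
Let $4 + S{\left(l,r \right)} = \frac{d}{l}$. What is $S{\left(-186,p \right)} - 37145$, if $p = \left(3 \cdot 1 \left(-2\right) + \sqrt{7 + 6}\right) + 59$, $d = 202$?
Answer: $- \frac{3454958}{93} \approx -37150.0$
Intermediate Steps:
$p = 53 + \sqrt{13}$ ($p = \left(3 \left(-2\right) + \sqrt{13}\right) + 59 = \left(-6 + \sqrt{13}\right) + 59 = 53 + \sqrt{13} \approx 56.606$)
$S{\left(l,r \right)} = -4 + \frac{202}{l}$
$S{\left(-186,p \right)} - 37145 = \left(-4 + \frac{202}{-186}\right) - 37145 = \left(-4 + 202 \left(- \frac{1}{186}\right)\right) - 37145 = \left(-4 - \frac{101}{93}\right) - 37145 = - \frac{473}{93} - 37145 = - \frac{3454958}{93}$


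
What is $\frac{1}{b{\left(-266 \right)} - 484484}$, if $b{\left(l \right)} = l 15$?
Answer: $- \frac{1}{488474} \approx -2.0472 \cdot 10^{-6}$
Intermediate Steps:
$b{\left(l \right)} = 15 l$
$\frac{1}{b{\left(-266 \right)} - 484484} = \frac{1}{15 \left(-266\right) - 484484} = \frac{1}{-3990 - 484484} = \frac{1}{-488474} = - \frac{1}{488474}$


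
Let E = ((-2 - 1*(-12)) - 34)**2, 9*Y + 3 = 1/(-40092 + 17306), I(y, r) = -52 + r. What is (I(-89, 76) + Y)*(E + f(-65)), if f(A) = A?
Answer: 2480096087/205074 ≈ 12094.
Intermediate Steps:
Y = -68359/205074 (Y = -1/3 + 1/(9*(-40092 + 17306)) = -1/3 + (1/9)/(-22786) = -1/3 + (1/9)*(-1/22786) = -1/3 - 1/205074 = -68359/205074 ≈ -0.33334)
E = 576 (E = ((-2 + 12) - 34)**2 = (10 - 34)**2 = (-24)**2 = 576)
(I(-89, 76) + Y)*(E + f(-65)) = ((-52 + 76) - 68359/205074)*(576 - 65) = (24 - 68359/205074)*511 = (4853417/205074)*511 = 2480096087/205074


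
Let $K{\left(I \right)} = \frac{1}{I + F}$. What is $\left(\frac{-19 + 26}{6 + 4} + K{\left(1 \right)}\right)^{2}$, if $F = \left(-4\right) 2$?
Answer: $\frac{1521}{4900} \approx 0.31041$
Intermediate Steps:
$F = -8$
$K{\left(I \right)} = \frac{1}{-8 + I}$ ($K{\left(I \right)} = \frac{1}{I - 8} = \frac{1}{-8 + I}$)
$\left(\frac{-19 + 26}{6 + 4} + K{\left(1 \right)}\right)^{2} = \left(\frac{-19 + 26}{6 + 4} + \frac{1}{-8 + 1}\right)^{2} = \left(\frac{7}{10} + \frac{1}{-7}\right)^{2} = \left(7 \cdot \frac{1}{10} - \frac{1}{7}\right)^{2} = \left(\frac{7}{10} - \frac{1}{7}\right)^{2} = \left(\frac{39}{70}\right)^{2} = \frac{1521}{4900}$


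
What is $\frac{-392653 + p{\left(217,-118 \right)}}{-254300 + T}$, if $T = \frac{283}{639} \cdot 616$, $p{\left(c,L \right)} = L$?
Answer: $\frac{250980669}{162323372} \approx 1.5462$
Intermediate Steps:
$T = \frac{174328}{639}$ ($T = 283 \cdot \frac{1}{639} \cdot 616 = \frac{283}{639} \cdot 616 = \frac{174328}{639} \approx 272.81$)
$\frac{-392653 + p{\left(217,-118 \right)}}{-254300 + T} = \frac{-392653 - 118}{-254300 + \frac{174328}{639}} = - \frac{392771}{- \frac{162323372}{639}} = \left(-392771\right) \left(- \frac{639}{162323372}\right) = \frac{250980669}{162323372}$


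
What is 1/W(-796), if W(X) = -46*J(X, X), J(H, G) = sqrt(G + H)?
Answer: I*sqrt(398)/36616 ≈ 0.00054484*I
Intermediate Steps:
W(X) = -46*sqrt(2)*sqrt(X) (W(X) = -46*sqrt(X + X) = -46*sqrt(2)*sqrt(X))
1/W(-796) = 1/(-46*sqrt(2)*sqrt(-796)) = 1/(-46*sqrt(2)*2*I*sqrt(199)) = 1/(-92*I*sqrt(398)) = I*sqrt(398)/36616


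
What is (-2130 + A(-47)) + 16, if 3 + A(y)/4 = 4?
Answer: -2110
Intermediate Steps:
A(y) = 4 (A(y) = -12 + 4*4 = -12 + 16 = 4)
(-2130 + A(-47)) + 16 = (-2130 + 4) + 16 = -2126 + 16 = -2110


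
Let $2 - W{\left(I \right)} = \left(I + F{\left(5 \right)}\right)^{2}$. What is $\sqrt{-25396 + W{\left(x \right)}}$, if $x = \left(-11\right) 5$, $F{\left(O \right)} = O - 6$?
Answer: $3 i \sqrt{3170} \approx 168.91 i$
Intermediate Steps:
$F{\left(O \right)} = -6 + O$ ($F{\left(O \right)} = O - 6 = -6 + O$)
$x = -55$
$W{\left(I \right)} = 2 - \left(-1 + I\right)^{2}$ ($W{\left(I \right)} = 2 - \left(I + \left(-6 + 5\right)\right)^{2} = 2 - \left(I - 1\right)^{2} = 2 - \left(-1 + I\right)^{2}$)
$\sqrt{-25396 + W{\left(x \right)}} = \sqrt{-25396 + \left(2 - \left(-1 - 55\right)^{2}\right)} = \sqrt{-25396 + \left(2 - \left(-56\right)^{2}\right)} = \sqrt{-25396 + \left(2 - 3136\right)} = \sqrt{-25396 - 3134} = \sqrt{-28530} = 3 i \sqrt{3170}$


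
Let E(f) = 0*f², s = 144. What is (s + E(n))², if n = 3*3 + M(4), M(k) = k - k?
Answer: 20736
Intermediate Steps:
M(k) = 0
n = 9 (n = 3*3 + 0 = 9 + 0 = 9)
E(f) = 0
(s + E(n))² = (144 + 0)² = 144² = 20736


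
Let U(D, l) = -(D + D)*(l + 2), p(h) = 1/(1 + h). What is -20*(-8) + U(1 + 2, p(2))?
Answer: 146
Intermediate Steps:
U(D, l) = -2*D*(2 + l)
-20*(-8) + U(1 + 2, p(2)) = -20*(-8) - 2*(1 + 2)*(2 + 1/(1 + 2)) = 160 - 2*3*(2 + 1/3) = 160 - 2*3*7/3 = 160 - 14 = 146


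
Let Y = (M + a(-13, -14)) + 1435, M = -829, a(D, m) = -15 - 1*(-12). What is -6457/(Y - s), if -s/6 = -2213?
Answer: 6457/12675 ≈ 0.50943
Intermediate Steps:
s = 13278 (s = -6*(-2213) = 13278)
a(D, m) = -3 (a(D, m) = -15 + 12 = -3)
Y = 603 (Y = (-829 - 3) + 1435 = -832 + 1435 = 603)
-6457/(Y - s) = -6457/(603 - 1*13278) = -6457/(603 - 13278) = -6457/(-12675) = -6457*(-1/12675) = 6457/12675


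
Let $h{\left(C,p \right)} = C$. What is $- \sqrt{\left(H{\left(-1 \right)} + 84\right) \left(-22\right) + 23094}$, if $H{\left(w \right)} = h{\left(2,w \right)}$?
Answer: $- \sqrt{21202} \approx -145.61$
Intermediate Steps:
$H{\left(w \right)} = 2$
$- \sqrt{\left(H{\left(-1 \right)} + 84\right) \left(-22\right) + 23094} = - \sqrt{\left(2 + 84\right) \left(-22\right) + 23094} = - \sqrt{86 \left(-22\right) + 23094} = - \sqrt{-1892 + 23094} = - \sqrt{21202}$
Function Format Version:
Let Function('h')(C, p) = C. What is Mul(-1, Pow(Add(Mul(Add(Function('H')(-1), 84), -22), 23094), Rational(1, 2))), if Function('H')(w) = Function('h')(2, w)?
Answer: Mul(-1, Pow(21202, Rational(1, 2))) ≈ -145.61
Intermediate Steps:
Function('H')(w) = 2
Mul(-1, Pow(Add(Mul(Add(Function('H')(-1), 84), -22), 23094), Rational(1, 2))) = Mul(-1, Pow(Add(Mul(Add(2, 84), -22), 23094), Rational(1, 2))) = Mul(-1, Pow(Add(Mul(86, -22), 23094), Rational(1, 2))) = Mul(-1, Pow(Add(-1892, 23094), Rational(1, 2))) = Mul(-1, Pow(21202, Rational(1, 2)))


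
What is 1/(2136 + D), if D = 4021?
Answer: 1/6157 ≈ 0.00016242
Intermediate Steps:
1/(2136 + D) = 1/(2136 + 4021) = 1/6157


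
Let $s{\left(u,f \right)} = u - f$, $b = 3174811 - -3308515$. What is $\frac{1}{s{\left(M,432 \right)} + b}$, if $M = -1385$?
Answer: $\frac{1}{6481509} \approx 1.5429 \cdot 10^{-7}$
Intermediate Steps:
$b = 6483326$ ($b = 3174811 + 3308515 = 6483326$)
$\frac{1}{s{\left(M,432 \right)} + b} = \frac{1}{\left(-1385 - 432\right) + 6483326} = \frac{1}{-1817 + 6483326} = \frac{1}{6481509}$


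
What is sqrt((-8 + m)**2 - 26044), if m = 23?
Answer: I*sqrt(25819) ≈ 160.68*I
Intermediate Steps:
sqrt((-8 + m)**2 - 26044) = sqrt((-8 + 23)**2 - 26044) = sqrt(15**2 - 26044) = sqrt(225 - 26044) = sqrt(-25819) = I*sqrt(25819)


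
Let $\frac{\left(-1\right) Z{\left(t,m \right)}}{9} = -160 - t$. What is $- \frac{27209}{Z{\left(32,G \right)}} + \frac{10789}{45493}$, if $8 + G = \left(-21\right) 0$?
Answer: $- \frac{1219175645}{78611904} \approx -15.509$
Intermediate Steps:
$G = -8$ ($G = -8 - 0 = -8 + 0 = -8$)
$Z{\left(t,m \right)} = 1440 + 9 t$ ($Z{\left(t,m \right)} = - 9 \left(-160 - t\right) = 1440 + 9 t$)
$- \frac{27209}{Z{\left(32,G \right)}} + \frac{10789}{45493} = - \frac{27209}{1440 + 9 \cdot 32} + \frac{10789}{45493} = - \frac{27209}{1440 + 288} + 10789 \cdot \frac{1}{45493} = - \frac{27209}{1728} + \frac{10789}{45493} = - \frac{1219175645}{78611904}$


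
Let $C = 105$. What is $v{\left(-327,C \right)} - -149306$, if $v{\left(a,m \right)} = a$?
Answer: $148979$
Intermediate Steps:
$v{\left(-327,C \right)} - -149306 = -327 - -149306 = -327 + 149306 = 148979$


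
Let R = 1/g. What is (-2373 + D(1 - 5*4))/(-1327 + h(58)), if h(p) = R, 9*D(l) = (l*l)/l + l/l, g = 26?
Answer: 61750/34501 ≈ 1.7898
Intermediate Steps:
R = 1/26 ≈ 0.038462
D(l) = 1/9 + l/9 (D(l) = ((l*l)/l + l/l)/9 = (l**2/l + 1)/9 = (l + 1)/9 = (1 + l)/9 = 1/9 + l/9)
h(p) = 1/26
(-2373 + D(1 - 5*4))/(-1327 + h(58)) = (-2373 + (1/9 + (1 - 5*4)/9))/(-1327 + 1/26) = (-2373 + (1/9 + (1 - 20)/9))/(-34501/26) = (-2373 + (1/9 + (1/9)*(-19)))*(-26/34501) = (-2373 + (1/9 - 19/9))*(-26/34501) = (-2373 - 2)*(-26/34501) = -2375*(-26/34501) = 61750/34501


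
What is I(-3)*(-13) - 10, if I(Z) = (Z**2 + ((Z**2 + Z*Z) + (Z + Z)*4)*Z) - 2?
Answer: -335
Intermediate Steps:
I(Z) = -2 + Z**2 + Z*(2*Z**2 + 8*Z) (I(Z) = (Z**2 + ((Z**2 + Z**2) + (2*Z)*4)*Z) - 2 = (Z**2 + (2*Z**2 + 8*Z)*Z) - 2 = (Z**2 + Z*(2*Z**2 + 8*Z)) - 2 = -2 + Z**2 + Z*(2*Z**2 + 8*Z))
I(-3)*(-13) - 10 = (-2 + 2*(-3)**3 + 9*(-3)**2)*(-13) - 10 = (-2 + 2*(-27) + 9*9)*(-13) - 10 = (-2 - 54 + 81)*(-13) - 10 = 25*(-13) - 10 = -325 - 10 = -335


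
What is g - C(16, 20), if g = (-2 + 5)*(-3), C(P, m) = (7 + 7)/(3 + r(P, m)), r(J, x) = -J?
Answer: -103/13 ≈ -7.9231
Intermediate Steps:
C(P, m) = 14/(3 - P) (C(P, m) = (7 + 7)/(3 - P) = 14/(3 - P))
g = -9 (g = 3*(-3) = -9)
g - C(16, 20) = -9 - (-14)/(-3 + 16) = -9 - (-14)/13 = -9 - 1*(-14/13) = -9 + 14/13 = -103/13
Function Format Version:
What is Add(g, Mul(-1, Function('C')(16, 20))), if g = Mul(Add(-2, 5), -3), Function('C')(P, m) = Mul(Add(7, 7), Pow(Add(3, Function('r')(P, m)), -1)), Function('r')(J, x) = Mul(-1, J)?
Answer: Rational(-103, 13) ≈ -7.9231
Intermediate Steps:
Function('C')(P, m) = Mul(14, Pow(Add(3, Mul(-1, P)), -1)) (Function('C')(P, m) = Mul(Add(7, 7), Pow(Add(3, Mul(-1, P)), -1)) = Mul(14, Pow(Add(3, Mul(-1, P)), -1)))
g = -9 (g = Mul(3, -3) = -9)
Add(g, Mul(-1, Function('C')(16, 20))) = Add(-9, Mul(-1, Mul(-14, Pow(Add(-3, 16), -1)))) = Add(-9, Mul(-1, Mul(-14, Pow(13, -1)))) = Add(-9, Mul(-1, Mul(-14, Rational(1, 13)))) = Add(-9, Mul(-1, Rational(-14, 13))) = Add(-9, Rational(14, 13)) = Rational(-103, 13)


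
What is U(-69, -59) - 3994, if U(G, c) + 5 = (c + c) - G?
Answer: -4048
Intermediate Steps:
U(G, c) = -5 - G + 2*c (U(G, c) = -5 + ((c + c) - G) = -5 + (2*c - G) = -5 + (-G + 2*c) = -5 - G + 2*c)
U(-69, -59) - 3994 = (-5 - 1*(-69) + 2*(-59)) - 3994 = (-5 + 69 - 118) - 3994 = -54 - 3994 = -4048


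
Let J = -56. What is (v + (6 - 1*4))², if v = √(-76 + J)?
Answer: -128 + 8*I*√33 ≈ -128.0 + 45.956*I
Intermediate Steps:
v = 2*I*√33 (v = √(-76 - 56) = √(-132) = 2*I*√33 ≈ 11.489*I)
(v + (6 - 1*4))² = (2*I*√33 + (6 - 1*4))² = (2*I*√33 + (6 - 4))² = (2*I*√33 + 2)² = (2 + 2*I*√33)²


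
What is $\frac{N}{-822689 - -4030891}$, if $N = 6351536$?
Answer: $\frac{3175768}{1604101} \approx 1.9798$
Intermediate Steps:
$\frac{N}{-822689 - -4030891} = \frac{6351536}{-822689 - -4030891} = \frac{6351536}{-822689 + 4030891} = \frac{6351536}{3208202} = 6351536 \cdot \frac{1}{3208202} = \frac{3175768}{1604101}$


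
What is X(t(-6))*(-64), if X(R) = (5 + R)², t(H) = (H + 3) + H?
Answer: -1024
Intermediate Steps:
t(H) = 3 + 2*H (t(H) = (3 + H) + H = 3 + 2*H)
X(t(-6))*(-64) = (5 + (3 + 2*(-6)))²*(-64) = (5 + (3 - 12))²*(-64) = (5 - 9)²*(-64) = (-4)²*(-64) = 16*(-64) = -1024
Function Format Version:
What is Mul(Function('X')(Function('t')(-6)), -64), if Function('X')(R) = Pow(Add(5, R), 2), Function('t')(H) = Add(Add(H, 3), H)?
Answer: -1024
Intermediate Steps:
Function('t')(H) = Add(3, Mul(2, H)) (Function('t')(H) = Add(Add(3, H), H) = Add(3, Mul(2, H)))
Mul(Function('X')(Function('t')(-6)), -64) = Mul(Pow(Add(5, Add(3, Mul(2, -6))), 2), -64) = Mul(Pow(Add(5, Add(3, -12)), 2), -64) = Mul(Pow(Add(5, -9), 2), -64) = Mul(Pow(-4, 2), -64) = Mul(16, -64) = -1024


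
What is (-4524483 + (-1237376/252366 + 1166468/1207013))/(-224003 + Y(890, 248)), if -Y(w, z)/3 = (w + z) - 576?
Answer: 689099817378449357/34373455125505131 ≈ 20.047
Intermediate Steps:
Y(w, z) = 1728 - 3*w - 3*z (Y(w, z) = -3*((w + z) - 576) = -3*(-576 + w + z) = 1728 - 3*w - 3*z)
(-4524483 + (-1237376/252366 + 1166468/1207013))/(-224003 + Y(890, 248)) = (-4524483 + (-1237376/252366 + 1166468/1207013))/(-224003 + (1728 - 3*890 - 3*248)) = (-4524483 + (-1237376*1/252366 + 1166468*(1/1207013)))/(-224003 + (1728 - 2670 - 744)) = (-4524483 + (-618688/126183 + 1166468/1207013))/(-224003 - 1686) = (-4524483 - 599576027300/152304521379)/(-225689) = -689099817378449357/152304521379*(-1/225689) = 689099817378449357/34373455125505131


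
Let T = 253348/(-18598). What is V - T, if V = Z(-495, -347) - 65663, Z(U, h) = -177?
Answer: -612119486/9299 ≈ -65826.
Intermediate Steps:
T = -126674/9299 (T = 253348*(-1/18598) = -126674/9299 ≈ -13.622)
V = -65840 (V = -177 - 65663 = -65840)
V - T = -65840 - 1*(-126674/9299) = -65840 + 126674/9299 = -612119486/9299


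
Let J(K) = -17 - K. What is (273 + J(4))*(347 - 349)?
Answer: -504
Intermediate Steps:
(273 + J(4))*(347 - 349) = (273 + (-17 - 1*4))*(347 - 349) = (273 + (-17 - 4))*(-2) = (273 - 21)*(-2) = 252*(-2) = -504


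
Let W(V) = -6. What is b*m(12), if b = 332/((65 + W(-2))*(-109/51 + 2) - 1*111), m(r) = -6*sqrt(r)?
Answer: 101592*sqrt(3)/3037 ≈ 57.940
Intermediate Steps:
b = -8466/3037 (b = 332/((65 - 6)*(-109/51 + 2) - 1*111) = 332/(59*(-109*1/51 + 2) - 111) = 332/(59*(-109/51 + 2) - 111) = 332/(59*(-7/51) - 111) = 332/(-413/51 - 111) = 332/(-6074/51) = 332*(-51/6074) = -8466/3037 ≈ -2.7876)
b*m(12) = -(-50796)*sqrt(12)/3037 = -(-50796)*2*sqrt(3)/3037 = -(-101592)*sqrt(3)/3037 = 101592*sqrt(3)/3037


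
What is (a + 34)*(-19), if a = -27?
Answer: -133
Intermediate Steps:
(a + 34)*(-19) = (-27 + 34)*(-19) = 7*(-19) = -133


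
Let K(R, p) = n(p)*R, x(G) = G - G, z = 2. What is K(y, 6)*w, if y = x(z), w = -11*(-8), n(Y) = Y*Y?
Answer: 0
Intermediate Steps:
n(Y) = Y**2
w = 88
x(G) = 0
y = 0
K(R, p) = R*p**2 (K(R, p) = p**2*R = R*p**2)
K(y, 6)*w = (0*6**2)*88 = (0*36)*88 = 0*88 = 0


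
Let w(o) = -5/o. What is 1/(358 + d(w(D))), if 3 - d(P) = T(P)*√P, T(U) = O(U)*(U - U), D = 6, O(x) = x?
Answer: 1/361 ≈ 0.0027701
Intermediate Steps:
T(U) = 0 (T(U) = U*(U - U) = U*0 = 0)
d(P) = 3 (d(P) = 3 - 0*√P = 3 - 1*0 = 3 + 0 = 3)
1/(358 + d(w(D))) = 1/(358 + 3) = 1/361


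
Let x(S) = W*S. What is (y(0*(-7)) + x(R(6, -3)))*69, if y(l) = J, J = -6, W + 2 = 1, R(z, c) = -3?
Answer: -207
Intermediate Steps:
W = -1 (W = -2 + 1 = -1)
x(S) = -S
y(l) = -6
(y(0*(-7)) + x(R(6, -3)))*69 = (-6 - 1*(-3))*69 = (-6 + 3)*69 = -3*69 = -207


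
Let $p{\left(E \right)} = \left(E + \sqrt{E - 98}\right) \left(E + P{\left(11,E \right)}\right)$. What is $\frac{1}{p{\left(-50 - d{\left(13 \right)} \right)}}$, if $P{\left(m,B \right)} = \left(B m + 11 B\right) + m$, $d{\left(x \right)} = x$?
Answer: $\frac{9}{848420} + \frac{i \sqrt{161}}{5938940} \approx 1.0608 \cdot 10^{-5} + 2.1365 \cdot 10^{-6} i$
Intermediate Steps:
$P{\left(m,B \right)} = m + 11 B + B m$ ($P{\left(m,B \right)} = \left(11 B + B m\right) + m = m + 11 B + B m$)
$p{\left(E \right)} = \left(11 + 23 E\right) \left(E + \sqrt{-98 + E}\right)$ ($p{\left(E \right)} = \left(E + \sqrt{E - 98}\right) \left(E + \left(11 + 11 E + E 11\right)\right) = \left(E + \sqrt{-98 + E}\right) \left(E + \left(11 + 11 E + 11 E\right)\right) = \left(E + \sqrt{-98 + E}\right) \left(E + \left(11 + 22 E\right)\right) = \left(E + \sqrt{-98 + E}\right) \left(11 + 23 E\right) = \left(11 + 23 E\right) \left(E + \sqrt{-98 + E}\right)$)
$\frac{1}{p{\left(-50 - d{\left(13 \right)} \right)}} = \frac{1}{11 \left(-50 - 13\right) + 11 \sqrt{-98 - 63} + 23 \left(-50 - 13\right)^{2} + 23 \left(-50 - 13\right) \sqrt{-98 - 63}} = \frac{1}{11 \left(-63\right) + 11 \sqrt{-98 - 63} + 23 \left(-63\right)^{2} + 23 \left(-63\right) \sqrt{-98 - 63}} = \frac{1}{-693 + 11 \sqrt{-161} + 23 \cdot 3969 + 23 \left(-63\right) \sqrt{-161}} = \frac{1}{-693 + 11 i \sqrt{161} + 91287 + 23 \left(-63\right) i \sqrt{161}} = \frac{1}{-693 + 11 i \sqrt{161} + 91287 - 1449 i \sqrt{161}} = \frac{1}{90594 - 1438 i \sqrt{161}}$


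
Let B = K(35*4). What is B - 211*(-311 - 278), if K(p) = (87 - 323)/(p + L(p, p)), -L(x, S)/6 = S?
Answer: 21748884/175 ≈ 1.2428e+5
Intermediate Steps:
L(x, S) = -6*S
K(p) = 236/(5*p) (K(p) = (87 - 323)/(p - 6*p) = -236*(-1/(5*p)) = -(-236)/(5*p) = 236/(5*p))
B = 59/175 (B = 236/(5*((35*4))) = (236/5)/140 = (236/5)*(1/140) = 59/175 ≈ 0.33714)
B - 211*(-311 - 278) = 59/175 - 211*(-311 - 278) = 59/175 - 211*(-589) = 59/175 + 124279 = 21748884/175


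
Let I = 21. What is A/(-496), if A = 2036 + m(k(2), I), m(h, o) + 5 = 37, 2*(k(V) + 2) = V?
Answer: -517/124 ≈ -4.1694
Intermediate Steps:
k(V) = -2 + V/2
m(h, o) = 32 (m(h, o) = -5 + 37 = 32)
A = 2068 (A = 2036 + 32 = 2068)
A/(-496) = 2068/(-496) = 2068*(-1/496) = -517/124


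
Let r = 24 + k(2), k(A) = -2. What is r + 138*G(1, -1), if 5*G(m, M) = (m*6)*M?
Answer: -718/5 ≈ -143.60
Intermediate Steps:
G(m, M) = 6*M*m/5 (G(m, M) = ((m*6)*M)/5 = ((6*m)*M)/5 = (6*M*m)/5 = 6*M*m/5)
r = 22 (r = 24 - 2 = 22)
r + 138*G(1, -1) = 22 + 138*((6/5)*(-1)*1) = 22 + 138*(-6/5) = 22 - 828/5 = -718/5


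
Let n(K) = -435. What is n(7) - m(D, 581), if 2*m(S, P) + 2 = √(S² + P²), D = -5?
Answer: -434 - √337586/2 ≈ -724.51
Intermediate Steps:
m(S, P) = -1 + √(P² + S²)/2 (m(S, P) = -1 + √(S² + P²)/2 = -1 + √(P² + S²)/2)
n(7) - m(D, 581) = -435 - (-1 + √(581² + (-5)²)/2) = -435 - (-1 + √(337561 + 25)/2) = -435 - (-1 + √337586/2) = -435 + (1 - √337586/2) = -434 - √337586/2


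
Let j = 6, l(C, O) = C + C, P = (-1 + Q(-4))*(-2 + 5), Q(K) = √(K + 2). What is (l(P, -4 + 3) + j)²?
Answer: -72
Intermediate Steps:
Q(K) = √(2 + K)
P = -3 + 3*I*√2 (P = (-1 + √(2 - 4))*(-2 + 5) = (-1 + √(-2))*3 = (-1 + I*√2)*3 = -3 + 3*I*√2 ≈ -3.0 + 4.2426*I)
l(C, O) = 2*C
(l(P, -4 + 3) + j)² = (2*(-3 + 3*I*√2) + 6)² = ((-6 + 6*I*√2) + 6)² = (6*I*√2)² = -72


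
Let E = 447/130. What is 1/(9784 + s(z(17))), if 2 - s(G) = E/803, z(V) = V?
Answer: 104390/1021560093 ≈ 0.00010219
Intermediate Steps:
E = 447/130 (E = 447*(1/130) = 447/130 ≈ 3.4385)
s(G) = 208333/104390 (s(G) = 2 - 447/(130*803) = 2 - 1*447/104390 = 2 - 447/104390 = 208333/104390)
1/(9784 + s(z(17))) = 1/(9784 + 208333/104390) = 1/(1021560093/104390) = 104390/1021560093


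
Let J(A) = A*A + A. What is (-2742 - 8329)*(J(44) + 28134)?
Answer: -333392094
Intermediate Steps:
J(A) = A + A**2 (J(A) = A**2 + A = A + A**2)
(-2742 - 8329)*(J(44) + 28134) = (-2742 - 8329)*(44*(1 + 44) + 28134) = -11071*(44*45 + 28134) = -11071*(1980 + 28134) = -11071*30114 = -333392094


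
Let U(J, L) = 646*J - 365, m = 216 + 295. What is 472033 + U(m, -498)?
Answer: 801774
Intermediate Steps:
m = 511
U(J, L) = -365 + 646*J
472033 + U(m, -498) = 472033 + (-365 + 646*511) = 472033 + (-365 + 330106) = 472033 + 329741 = 801774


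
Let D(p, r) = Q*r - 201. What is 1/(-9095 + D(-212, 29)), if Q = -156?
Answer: -1/13820 ≈ -7.2359e-5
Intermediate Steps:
D(p, r) = -201 - 156*r (D(p, r) = -156*r - 201 = -201 - 156*r)
1/(-9095 + D(-212, 29)) = 1/(-9095 + (-201 - 156*29)) = 1/(-9095 + (-201 - 4524)) = 1/(-9095 - 4725) = 1/(-13820) = -1/13820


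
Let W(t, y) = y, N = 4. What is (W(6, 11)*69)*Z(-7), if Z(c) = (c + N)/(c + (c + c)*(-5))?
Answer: -253/7 ≈ -36.143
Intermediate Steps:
Z(c) = -(4 + c)/(9*c) (Z(c) = (c + 4)/(c + (c + c)*(-5)) = (4 + c)/(c + (2*c)*(-5)) = (4 + c)/(c - 10*c) = (4 + c)/((-9*c)) = (4 + c)*(-1/(9*c)) = -(4 + c)/(9*c))
(W(6, 11)*69)*Z(-7) = (11*69)*((⅑)*(-4 - 1*(-7))/(-7)) = 759*((⅑)*(-⅐)*(-4 + 7)) = 759*((⅑)*(-⅐)*3) = 759*(-1/21) = -253/7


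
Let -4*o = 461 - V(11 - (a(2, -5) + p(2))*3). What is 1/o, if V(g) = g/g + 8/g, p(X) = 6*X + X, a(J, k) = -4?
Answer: -19/2187 ≈ -0.0086877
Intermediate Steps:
p(X) = 7*X
V(g) = 1 + 8/g
o = -2187/19 (o = -(461 - (8 + (11 - (-4 + 7*2)*3))/(11 - (-4 + 7*2)*3))/4 = -(461 - (8 + (11 - (-4 + 14)*3))/(11 - (-4 + 14)*3))/4 = -(461 - (8 + (11 - 10*3))/(11 - 10*3))/4 = -(461 - (8 + (11 - 1*30))/(11 - 1*30))/4 = -(461 - (8 + (11 - 30))/(11 - 30))/4 = -(461 - (8 - 19)/(-19))/4 = -(461 - (-1)*(-11)/19)/4 = -(461 - 1*11/19)/4 = -(461 - 11/19)/4 = -¼*8748/19 = -2187/19 ≈ -115.11)
1/o = 1/(-2187/19) = -19/2187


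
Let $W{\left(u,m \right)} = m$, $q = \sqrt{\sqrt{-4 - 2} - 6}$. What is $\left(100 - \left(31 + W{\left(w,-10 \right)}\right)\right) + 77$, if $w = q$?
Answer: $156$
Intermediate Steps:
$q = \sqrt{-6 + i \sqrt{6}}$ ($q = \sqrt{\sqrt{-6} - 6} = \sqrt{i \sqrt{6} - 6} = \sqrt{-6 + i \sqrt{6}} \approx 0.49028 + 2.4981 i$)
$w = \sqrt{-6 + i \sqrt{6}} \approx 0.49028 + 2.4981 i$
$\left(100 - \left(31 + W{\left(w,-10 \right)}\right)\right) + 77 = \left(100 - 21\right) + 77 = 79 + 77 = 156$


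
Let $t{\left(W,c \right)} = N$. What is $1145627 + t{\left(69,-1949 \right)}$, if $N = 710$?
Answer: $1146337$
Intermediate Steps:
$t{\left(W,c \right)} = 710$
$1145627 + t{\left(69,-1949 \right)} = 1145627 + 710 = 1146337$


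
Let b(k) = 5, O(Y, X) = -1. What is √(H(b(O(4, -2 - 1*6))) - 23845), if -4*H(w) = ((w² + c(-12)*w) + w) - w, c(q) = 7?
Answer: 2*I*√5965 ≈ 154.47*I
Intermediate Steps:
H(w) = -7*w/4 - w²/4 (H(w) = -(((w² + 7*w) + w) - w)/4 = -((w² + 8*w) - w)/4 = -(w² + 7*w)/4 = -7*w/4 - w²/4)
√(H(b(O(4, -2 - 1*6))) - 23845) = √(-¼*5*(7 + 5) - 23845) = √(-¼*5*12 - 23845) = √(-15 - 23845) = √(-23860) = 2*I*√5965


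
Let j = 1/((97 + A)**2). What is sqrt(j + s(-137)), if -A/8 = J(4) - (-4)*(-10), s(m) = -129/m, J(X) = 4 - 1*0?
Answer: sqrt(2619599194)/52745 ≈ 0.97037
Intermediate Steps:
J(X) = 4 (J(X) = 4 + 0 = 4)
A = 288 (A = -8*(4 - (-4)*(-10)) = -8*(4 - 1*40) = -8*(4 - 40) = -8*(-36) = 288)
j = 1/148225 (j = 1/((97 + 288)**2) = 1/(385**2) = 1/148225 ≈ 6.7465e-6)
sqrt(j + s(-137)) = sqrt(1/148225 - 129/(-137)) = sqrt(1/148225 - 129*(-1/137)) = sqrt(1/148225 + 129/137) = sqrt(19121162/20306825) = sqrt(2619599194)/52745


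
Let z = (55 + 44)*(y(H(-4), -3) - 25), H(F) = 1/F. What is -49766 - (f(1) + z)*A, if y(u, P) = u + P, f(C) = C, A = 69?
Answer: 572563/4 ≈ 1.4314e+5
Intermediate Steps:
y(u, P) = P + u
z = -11187/4 (z = (55 + 44)*((-3 + 1/(-4)) - 25) = 99*((-3 - 1/4) - 25) = 99*(-13/4 - 25) = 99*(-113/4) = -11187/4 ≈ -2796.8)
-49766 - (f(1) + z)*A = -49766 - (1 - 11187/4)*69 = -49766 - (-11183)*69/4 = -49766 - 1*(-771627/4) = -49766 + 771627/4 = 572563/4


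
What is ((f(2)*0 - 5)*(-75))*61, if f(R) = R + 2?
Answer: 22875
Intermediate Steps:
f(R) = 2 + R
((f(2)*0 - 5)*(-75))*61 = (((2 + 2)*0 - 5)*(-75))*61 = ((4*0 - 5)*(-75))*61 = ((0 - 5)*(-75))*61 = -5*(-75)*61 = 375*61 = 22875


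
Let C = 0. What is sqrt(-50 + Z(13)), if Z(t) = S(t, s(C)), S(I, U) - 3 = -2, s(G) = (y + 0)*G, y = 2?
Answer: 7*I ≈ 7.0*I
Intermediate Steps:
s(G) = 2*G (s(G) = (2 + 0)*G = 2*G)
S(I, U) = 1 (S(I, U) = 3 - 2 = 1)
Z(t) = 1
sqrt(-50 + Z(13)) = sqrt(-50 + 1) = sqrt(-49) = 7*I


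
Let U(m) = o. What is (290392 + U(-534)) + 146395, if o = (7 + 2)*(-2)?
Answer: 436769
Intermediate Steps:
o = -18 (o = 9*(-2) = -18)
U(m) = -18
(290392 + U(-534)) + 146395 = (290392 - 18) + 146395 = 290374 + 146395 = 436769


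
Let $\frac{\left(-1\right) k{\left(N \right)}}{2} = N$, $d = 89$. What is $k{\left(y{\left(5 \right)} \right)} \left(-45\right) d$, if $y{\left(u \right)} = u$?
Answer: $40050$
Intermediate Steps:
$k{\left(N \right)} = - 2 N$
$k{\left(y{\left(5 \right)} \right)} \left(-45\right) d = \left(-2\right) 5 \left(-45\right) 89 = \left(-10\right) \left(-45\right) 89 = 450 \cdot 89 = 40050$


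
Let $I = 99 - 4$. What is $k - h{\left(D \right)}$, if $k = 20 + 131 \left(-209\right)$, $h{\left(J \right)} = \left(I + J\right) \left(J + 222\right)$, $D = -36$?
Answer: $-38333$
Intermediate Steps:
$I = 95$
$h{\left(J \right)} = \left(95 + J\right) \left(222 + J\right)$ ($h{\left(J \right)} = \left(95 + J\right) \left(J + 222\right) = \left(95 + J\right) \left(222 + J\right)$)
$k = -27359$ ($k = 20 - 27379 = -27359$)
$k - h{\left(D \right)} = -27359 - \left(21090 + \left(-36\right)^{2} + 317 \left(-36\right)\right) = -27359 - \left(21090 + 1296 - 11412\right) = -27359 - 10974 = -38333$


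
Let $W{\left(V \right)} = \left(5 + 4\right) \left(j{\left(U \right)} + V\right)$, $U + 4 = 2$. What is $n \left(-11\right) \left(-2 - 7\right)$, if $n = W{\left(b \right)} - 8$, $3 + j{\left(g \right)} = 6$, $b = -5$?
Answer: $-2574$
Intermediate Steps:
$U = -2$ ($U = -4 + 2 = -2$)
$j{\left(g \right)} = 3$ ($j{\left(g \right)} = -3 + 6 = 3$)
$W{\left(V \right)} = 27 + 9 V$ ($W{\left(V \right)} = \left(5 + 4\right) \left(3 + V\right) = 9 \left(3 + V\right) = 27 + 9 V$)
$n = -26$ ($n = \left(27 + 9 \left(-5\right)\right) - 8 = \left(27 - 45\right) - 8 = -18 - 8 = -26$)
$n \left(-11\right) \left(-2 - 7\right) = \left(-26\right) \left(-11\right) \left(-2 - 7\right) = 286 \left(-2 - 7\right) = 286 \left(-9\right) = -2574$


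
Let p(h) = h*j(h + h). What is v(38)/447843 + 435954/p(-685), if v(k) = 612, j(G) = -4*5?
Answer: 32541221937/1022574850 ≈ 31.823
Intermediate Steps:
j(G) = -20
p(h) = -20*h (p(h) = h*(-20) = -20*h)
v(38)/447843 + 435954/p(-685) = 612/447843 + 435954/((-20*(-685))) = 612*(1/447843) + 435954/13700 = 204/149281 + 435954*(1/13700) = 204/149281 + 217977/6850 = 32541221937/1022574850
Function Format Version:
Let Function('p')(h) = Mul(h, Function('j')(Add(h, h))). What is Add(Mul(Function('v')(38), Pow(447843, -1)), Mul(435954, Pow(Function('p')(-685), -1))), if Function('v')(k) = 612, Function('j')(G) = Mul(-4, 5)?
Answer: Rational(32541221937, 1022574850) ≈ 31.823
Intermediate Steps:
Function('j')(G) = -20
Function('p')(h) = Mul(-20, h) (Function('p')(h) = Mul(h, -20) = Mul(-20, h))
Add(Mul(Function('v')(38), Pow(447843, -1)), Mul(435954, Pow(Function('p')(-685), -1))) = Add(Mul(612, Pow(447843, -1)), Mul(435954, Pow(Mul(-20, -685), -1))) = Add(Mul(612, Rational(1, 447843)), Mul(435954, Pow(13700, -1))) = Add(Rational(204, 149281), Mul(435954, Rational(1, 13700))) = Add(Rational(204, 149281), Rational(217977, 6850)) = Rational(32541221937, 1022574850)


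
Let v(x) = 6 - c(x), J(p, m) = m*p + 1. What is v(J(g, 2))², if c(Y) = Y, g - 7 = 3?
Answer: 225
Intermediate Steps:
g = 10 (g = 7 + 3 = 10)
J(p, m) = 1 + m*p
v(x) = 6 - x
v(J(g, 2))² = (6 - (1 + 2*10))² = (6 - (1 + 20))² = (6 - 1*21)² = (6 - 21)² = (-15)² = 225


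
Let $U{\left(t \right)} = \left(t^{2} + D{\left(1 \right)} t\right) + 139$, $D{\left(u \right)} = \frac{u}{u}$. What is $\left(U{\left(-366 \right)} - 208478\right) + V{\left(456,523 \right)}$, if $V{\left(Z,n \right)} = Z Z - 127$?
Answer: $133060$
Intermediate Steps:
$D{\left(u \right)} = 1$
$U{\left(t \right)} = 139 + t + t^{2}$ ($U{\left(t \right)} = \left(t^{2} + 1 t\right) + 139 = \left(t^{2} + t\right) + 139 = \left(t + t^{2}\right) + 139 = 139 + t + t^{2}$)
$V{\left(Z,n \right)} = -127 + Z^{2}$ ($V{\left(Z,n \right)} = Z^{2} - 127 = -127 + Z^{2}$)
$\left(U{\left(-366 \right)} - 208478\right) + V{\left(456,523 \right)} = \left(\left(139 - 366 + \left(-366\right)^{2}\right) - 208478\right) - \left(127 - 456^{2}\right) = \left(\left(139 - 366 + 133956\right) - 208478\right) + \left(-127 + 207936\right) = \left(133729 - 208478\right) + 207809 = -74749 + 207809 = 133060$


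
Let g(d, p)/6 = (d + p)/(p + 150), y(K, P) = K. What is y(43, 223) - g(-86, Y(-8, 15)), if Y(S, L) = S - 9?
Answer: 6337/133 ≈ 47.647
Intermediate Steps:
Y(S, L) = -9 + S
g(d, p) = 6*(d + p)/(150 + p) (g(d, p) = 6*((d + p)/(p + 150)) = 6*((d + p)/(150 + p)) = 6*(d + p)/(150 + p))
y(43, 223) - g(-86, Y(-8, 15)) = 43 - 6*(-86 + (-9 - 8))/(150 + (-9 - 8)) = 43 - 6*(-86 - 17)/(150 - 17) = 43 - 6*(-103)/133 = 43 - 1*(-618/133) = 43 + 618/133 = 6337/133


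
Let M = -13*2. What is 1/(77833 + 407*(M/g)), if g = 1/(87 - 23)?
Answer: -1/599415 ≈ -1.6683e-6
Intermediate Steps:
M = -26
g = 1/64 ≈ 0.015625
1/(77833 + 407*(M/g)) = 1/(77833 + 407*(-26/1/64)) = 1/(77833 + 407*(-26*64)) = 1/(77833 + 407*(-1664)) = 1/(77833 - 677248) = 1/(-599415) = -1/599415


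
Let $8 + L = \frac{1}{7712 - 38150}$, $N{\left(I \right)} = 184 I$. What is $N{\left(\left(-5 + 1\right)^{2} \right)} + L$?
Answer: $\frac{89365967}{30438} \approx 2936.0$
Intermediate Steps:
$L = - \frac{243505}{30438}$ ($L = -8 + \frac{1}{7712 - 38150} = -8 + \frac{1}{-30438} = -8 - \frac{1}{30438} = - \frac{243505}{30438} \approx -8.0$)
$N{\left(\left(-5 + 1\right)^{2} \right)} + L = 184 \left(-5 + 1\right)^{2} - \frac{243505}{30438} = 184 \left(-4\right)^{2} - \frac{243505}{30438} = 184 \cdot 16 - \frac{243505}{30438} = 2944 - \frac{243505}{30438} = \frac{89365967}{30438}$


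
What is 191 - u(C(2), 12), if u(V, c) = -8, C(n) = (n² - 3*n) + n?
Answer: 199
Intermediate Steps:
C(n) = n² - 2*n
191 - u(C(2), 12) = 191 - 1*(-8) = 191 + 8 = 199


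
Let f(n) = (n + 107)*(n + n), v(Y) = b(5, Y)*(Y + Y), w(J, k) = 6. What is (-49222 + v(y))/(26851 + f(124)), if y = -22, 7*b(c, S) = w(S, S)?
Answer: -344818/588973 ≈ -0.58546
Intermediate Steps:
b(c, S) = 6/7 (b(c, S) = (⅐)*6 = 6/7)
v(Y) = 12*Y/7 (v(Y) = 6*(Y + Y)/7 = 6*(2*Y)/7 = 12*Y/7)
f(n) = 2*n*(107 + n) (f(n) = (107 + n)*(2*n) = 2*n*(107 + n))
(-49222 + v(y))/(26851 + f(124)) = (-49222 + (12/7)*(-22))/(26851 + 2*124*(107 + 124)) = (-49222 - 264/7)/(26851 + 2*124*231) = -344818/(7*(26851 + 57288)) = -344818/7/84139 = -344818/7*1/84139 = -344818/588973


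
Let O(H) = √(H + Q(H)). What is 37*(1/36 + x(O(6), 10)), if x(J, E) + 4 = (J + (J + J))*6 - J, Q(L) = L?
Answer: -5291/36 + 1258*√3 ≈ 2031.9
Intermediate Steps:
O(H) = √2*√H (O(H) = √(H + H) = √(2*H) = √2*√H)
x(J, E) = -4 + 17*J (x(J, E) = -4 + ((J + (J + J))*6 - J) = -4 + ((J + 2*J)*6 - J) = -4 + ((3*J)*6 - J) = -4 + (18*J - J) = -4 + 17*J)
37*(1/36 + x(O(6), 10)) = 37*(1/36 + (-4 + 17*(√2*√6))) = 37*(1/36 + (-4 + 17*(2*√3))) = 37*(1/36 + (-4 + 34*√3)) = 37*(-143/36 + 34*√3) = -5291/36 + 1258*√3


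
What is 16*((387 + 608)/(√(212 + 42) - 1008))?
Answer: -1604736/101581 - 1592*√254/101581 ≈ -16.047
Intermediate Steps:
16*((387 + 608)/(√(212 + 42) - 1008)) = 16*(995/(√254 - 1008)) = 16*(995/(-1008 + √254)) = 15920/(-1008 + √254)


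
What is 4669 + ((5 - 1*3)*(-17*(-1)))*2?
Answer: 4737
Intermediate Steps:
4669 + ((5 - 1*3)*(-17*(-1)))*2 = 4669 + ((5 - 3)*17)*2 = 4669 + (2*17)*2 = 4669 + 34*2 = 4669 + 68 = 4737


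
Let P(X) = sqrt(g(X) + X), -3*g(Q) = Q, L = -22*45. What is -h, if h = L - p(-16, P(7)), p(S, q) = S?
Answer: 974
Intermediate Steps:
L = -990
g(Q) = -Q/3
P(X) = sqrt(6)*sqrt(X)/3 (P(X) = sqrt(-X/3 + X) = sqrt(2*X/3) = sqrt(6)*sqrt(X)/3)
h = -974 (h = -990 - 1*(-16) = -990 + 16 = -974)
-h = -1*(-974) = 974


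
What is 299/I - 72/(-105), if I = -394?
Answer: -1009/13790 ≈ -0.073169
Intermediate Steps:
299/I - 72/(-105) = 299/(-394) - 72/(-105) = 299*(-1/394) - 72*(-1/105) = -299/394 + 24/35 = -1009/13790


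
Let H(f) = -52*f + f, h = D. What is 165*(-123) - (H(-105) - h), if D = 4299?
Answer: -21351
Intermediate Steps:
h = 4299
H(f) = -51*f
165*(-123) - (H(-105) - h) = 165*(-123) - (-51*(-105) - 1*4299) = -20295 - (5355 - 4299) = -20295 - 1*1056 = -20295 - 1056 = -21351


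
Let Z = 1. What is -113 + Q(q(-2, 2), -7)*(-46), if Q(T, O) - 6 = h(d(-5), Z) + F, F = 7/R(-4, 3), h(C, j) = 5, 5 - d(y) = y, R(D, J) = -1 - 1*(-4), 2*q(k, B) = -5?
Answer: -2179/3 ≈ -726.33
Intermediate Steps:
q(k, B) = -5/2 (q(k, B) = (1/2)*(-5) = -5/2)
R(D, J) = 3 (R(D, J) = -1 + 4 = 3)
d(y) = 5 - y
F = 7/3 ≈ 2.3333
Q(T, O) = 40/3 (Q(T, O) = 6 + (5 + 7/3) = 6 + 22/3 = 40/3)
-113 + Q(q(-2, 2), -7)*(-46) = -113 + (40/3)*(-46) = -113 - 1840/3 = -2179/3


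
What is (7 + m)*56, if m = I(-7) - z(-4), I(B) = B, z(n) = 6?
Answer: -336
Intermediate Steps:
m = -13 (m = -7 - 1*6 = -7 - 6 = -13)
(7 + m)*56 = (7 - 13)*56 = -6*56 = -336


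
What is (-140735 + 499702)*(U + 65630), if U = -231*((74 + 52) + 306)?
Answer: -12263030654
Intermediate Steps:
U = -99792 (U = -231*(126 + 306) = -231*432 = -99792)
(-140735 + 499702)*(U + 65630) = (-140735 + 499702)*(-99792 + 65630) = 358967*(-34162) = -12263030654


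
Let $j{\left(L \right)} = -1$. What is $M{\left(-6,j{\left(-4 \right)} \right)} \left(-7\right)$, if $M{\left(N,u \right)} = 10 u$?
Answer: $70$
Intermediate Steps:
$M{\left(-6,j{\left(-4 \right)} \right)} \left(-7\right) = 10 \left(-1\right) \left(-7\right) = \left(-10\right) \left(-7\right) = 70$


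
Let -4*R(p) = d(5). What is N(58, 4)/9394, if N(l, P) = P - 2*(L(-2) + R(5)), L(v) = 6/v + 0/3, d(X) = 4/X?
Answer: 26/23485 ≈ 0.0011071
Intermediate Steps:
R(p) = -⅕ (R(p) = -1/5 = -¼*⅘ = -⅕)
L(v) = 6/v (L(v) = 6/v + 0*(⅓) = 6/v + 0 = 6/v)
N(l, P) = 32/5 + P (N(l, P) = P - 2*(6/(-2) - ⅕) = P - 2*(6*(-½) - ⅕) = P - 2*(-3 - ⅕) = P - 2*(-16/5) = P + 32/5 = 32/5 + P)
N(58, 4)/9394 = (32/5 + 4)/9394 = (52/5)*(1/9394) = 26/23485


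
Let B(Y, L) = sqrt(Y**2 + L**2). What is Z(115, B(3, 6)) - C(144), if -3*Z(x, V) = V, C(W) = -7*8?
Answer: 56 - sqrt(5) ≈ 53.764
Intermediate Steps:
C(W) = -56
B(Y, L) = sqrt(L**2 + Y**2)
Z(x, V) = -V/3
Z(115, B(3, 6)) - C(144) = -sqrt(6**2 + 3**2)/3 - 1*(-56) = -sqrt(36 + 9)/3 + 56 = -sqrt(5) + 56 = 56 - sqrt(5)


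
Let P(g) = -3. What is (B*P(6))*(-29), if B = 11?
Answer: 957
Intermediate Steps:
(B*P(6))*(-29) = (11*(-3))*(-29) = -33*(-29) = 957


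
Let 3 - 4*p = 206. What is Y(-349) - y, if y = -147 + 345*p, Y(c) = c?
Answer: 69227/4 ≈ 17307.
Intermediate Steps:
p = -203/4 (p = ¾ - ¼*206 = ¾ - 103/2 = -203/4 ≈ -50.750)
y = -70623/4 (y = -147 + 345*(-203/4) = -147 - 70035/4 = -70623/4 ≈ -17656.)
Y(-349) - y = -349 - 1*(-70623/4) = -349 + 70623/4 = 69227/4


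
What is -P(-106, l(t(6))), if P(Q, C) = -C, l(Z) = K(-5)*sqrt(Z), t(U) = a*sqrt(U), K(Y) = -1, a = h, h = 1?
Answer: -6**(1/4) ≈ -1.5651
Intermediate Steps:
a = 1
t(U) = sqrt(U) (t(U) = 1*sqrt(U) = sqrt(U))
l(Z) = -sqrt(Z)
-P(-106, l(t(6))) = -(-1)*(-sqrt(sqrt(6))) = -(-1)*(-6**(1/4)) = -6**(1/4)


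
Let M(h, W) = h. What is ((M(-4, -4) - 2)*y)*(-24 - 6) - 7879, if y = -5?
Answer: -8779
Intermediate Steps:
((M(-4, -4) - 2)*y)*(-24 - 6) - 7879 = ((-4 - 2)*(-5))*(-24 - 6) - 7879 = -6*(-5)*(-30) - 7879 = 30*(-30) - 7879 = -900 - 7879 = -8779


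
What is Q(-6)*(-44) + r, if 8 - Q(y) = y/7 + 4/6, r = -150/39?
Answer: -99434/273 ≈ -364.23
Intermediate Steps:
r = -50/13 (r = -150*1/39 = -50/13 ≈ -3.8462)
Q(y) = 22/3 - y/7 (Q(y) = 8 - (y/7 + 4/6) = 8 - (y*(⅐) + 4*(⅙)) = 8 - (y/7 + ⅔) = 8 - (⅔ + y/7) = 8 + (-⅔ - y/7) = 22/3 - y/7)
Q(-6)*(-44) + r = (22/3 - ⅐*(-6))*(-44) - 50/13 = (22/3 + 6/7)*(-44) - 50/13 = (172/21)*(-44) - 50/13 = -7568/21 - 50/13 = -99434/273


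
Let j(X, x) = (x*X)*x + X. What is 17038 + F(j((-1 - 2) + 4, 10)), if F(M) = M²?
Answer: 27239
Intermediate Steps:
j(X, x) = X + X*x² (j(X, x) = (X*x)*x + X = X*x² + X = X + X*x²)
17038 + F(j((-1 - 2) + 4, 10)) = 17038 + (((-1 - 2) + 4)*(1 + 10²))² = 17038 + ((-3 + 4)*(1 + 100))² = 17038 + (1*101)² = 17038 + 101² = 17038 + 10201 = 27239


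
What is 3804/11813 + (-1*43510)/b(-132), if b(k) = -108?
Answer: 257197231/637902 ≈ 403.19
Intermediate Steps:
3804/11813 + (-1*43510)/b(-132) = 3804/11813 - 1*43510/(-108) = 3804*(1/11813) - 43510*(-1/108) = 3804/11813 + 21755/54 = 257197231/637902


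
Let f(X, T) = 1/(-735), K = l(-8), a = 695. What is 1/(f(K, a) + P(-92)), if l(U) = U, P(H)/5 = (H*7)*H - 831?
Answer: 735/214682474 ≈ 3.4237e-6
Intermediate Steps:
P(H) = -4155 + 35*H**2 (P(H) = 5*((H*7)*H - 831) = 5*((7*H)*H - 831) = 5*(7*H**2 - 831) = 5*(-831 + 7*H**2) = -4155 + 35*H**2)
K = -8
f(X, T) = -1/735
1/(f(K, a) + P(-92)) = 1/(-1/735 + (-4155 + 35*(-92)**2)) = 1/(-1/735 + (-4155 + 35*8464)) = 1/(-1/735 + (-4155 + 296240)) = 1/(-1/735 + 292085) = 1/(214682474/735) = 735/214682474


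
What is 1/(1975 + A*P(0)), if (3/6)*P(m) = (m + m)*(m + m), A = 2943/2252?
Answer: 1/1975 ≈ 0.00050633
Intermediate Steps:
A = 2943/2252 (A = 2943*(1/2252) = 2943/2252 ≈ 1.3068)
P(m) = 8*m² (P(m) = 2*((m + m)*(m + m)) = 2*((2*m)*(2*m)) = 2*(4*m²) = 8*m²)
1/(1975 + A*P(0)) = 1/(1975 + 2943*(8*0²)/2252) = 1/(1975 + 2943*(8*0)/2252) = 1/(1975 + (2943/2252)*0) = 1/(1975 + 0) = 1/1975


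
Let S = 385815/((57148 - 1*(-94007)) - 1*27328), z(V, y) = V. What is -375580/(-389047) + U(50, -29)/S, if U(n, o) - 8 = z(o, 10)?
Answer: -288920194183/50033389435 ≈ -5.7746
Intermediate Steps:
U(n, o) = 8 + o
S = 385815/123827 (S = 385815/((57148 + 94007) - 27328) = 385815/(151155 - 27328) = 385815/123827 ≈ 3.1158)
-375580/(-389047) + U(50, -29)/S = -375580/(-389047) + (8 - 29)/(385815/123827) = -375580*(-1/389047) - 21*123827/385815 = 375580/389047 - 866789/128605 = -288920194183/50033389435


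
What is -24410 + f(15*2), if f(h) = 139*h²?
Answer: 100690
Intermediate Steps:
-24410 + f(15*2) = -24410 + 139*(15*2)² = -24410 + 139*30² = -24410 + 139*900 = -24410 + 125100 = 100690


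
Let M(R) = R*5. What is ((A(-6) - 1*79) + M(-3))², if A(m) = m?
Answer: 10000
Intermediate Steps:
M(R) = 5*R
((A(-6) - 1*79) + M(-3))² = ((-6 - 1*79) + 5*(-3))² = ((-6 - 79) - 15)² = (-85 - 15)² = (-100)² = 10000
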